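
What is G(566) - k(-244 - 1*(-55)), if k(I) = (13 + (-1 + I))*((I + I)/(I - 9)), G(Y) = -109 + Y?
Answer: 8744/11 ≈ 794.91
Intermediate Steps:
k(I) = 2*I*(12 + I)/(-9 + I) (k(I) = (12 + I)*((2*I)/(-9 + I)) = (12 + I)*(2*I/(-9 + I)) = 2*I*(12 + I)/(-9 + I))
G(566) - k(-244 - 1*(-55)) = (-109 + 566) - 2*(-244 - 1*(-55))*(12 + (-244 - 1*(-55)))/(-9 + (-244 - 1*(-55))) = 457 - 2*(-244 + 55)*(12 + (-244 + 55))/(-9 + (-244 + 55)) = 457 - 2*(-189)*(12 - 189)/(-9 - 189) = 457 - 2*(-189)*(-177)/(-198) = 457 - 2*(-189)*(-1)*(-177)/198 = 457 - 1*(-3717/11) = 457 + 3717/11 = 8744/11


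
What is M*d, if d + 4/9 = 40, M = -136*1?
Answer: -48416/9 ≈ -5379.6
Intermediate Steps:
M = -136
d = 356/9 (d = -4/9 + 40 = 356/9 ≈ 39.556)
M*d = -136*356/9 = -48416/9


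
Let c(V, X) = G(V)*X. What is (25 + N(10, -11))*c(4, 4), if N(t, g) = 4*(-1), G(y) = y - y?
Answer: 0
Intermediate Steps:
G(y) = 0
N(t, g) = -4
c(V, X) = 0 (c(V, X) = 0*X = 0)
(25 + N(10, -11))*c(4, 4) = (25 - 4)*0 = 21*0 = 0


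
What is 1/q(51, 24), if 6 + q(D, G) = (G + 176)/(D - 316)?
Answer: -53/358 ≈ -0.14804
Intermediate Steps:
q(D, G) = -6 + (176 + G)/(-316 + D) (q(D, G) = -6 + (G + 176)/(D - 316) = -6 + (176 + G)/(-316 + D))
1/q(51, 24) = 1/((2072 + 24 - 6*51)/(-316 + 51)) = 1/((2072 + 24 - 306)/(-265)) = 1/(-1/265*1790) = 1/(-358/53) = -53/358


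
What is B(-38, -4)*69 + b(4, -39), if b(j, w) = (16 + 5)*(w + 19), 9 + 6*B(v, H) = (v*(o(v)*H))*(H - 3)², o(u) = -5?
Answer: -857567/2 ≈ -4.2878e+5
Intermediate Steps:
B(v, H) = -3/2 - 5*H*v*(-3 + H)²/6 (B(v, H) = -3/2 + ((v*(-5*H))*(H - 3)²)/6 = -3/2 + ((-5*H*v)*(-3 + H)²)/6 = -3/2 + (-5*H*v*(-3 + H)²)/6 = -3/2 - 5*H*v*(-3 + H)²/6)
b(j, w) = 399 + 21*w (b(j, w) = 21*(19 + w) = 399 + 21*w)
B(-38, -4)*69 + b(4, -39) = (-3/2 - ⅚*(-4)*(-38)*(-3 - 4)²)*69 + (399 + 21*(-39)) = (-3/2 - ⅚*(-4)*(-38)*(-7)²)*69 + (399 - 819) = (-3/2 - ⅚*(-4)*(-38)*49)*69 - 420 = (-3/2 - 18620/3)*69 - 420 = -37249/6*69 - 420 = -856727/2 - 420 = -857567/2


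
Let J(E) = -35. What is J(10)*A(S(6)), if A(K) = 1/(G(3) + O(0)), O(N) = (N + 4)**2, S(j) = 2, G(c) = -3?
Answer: -35/13 ≈ -2.6923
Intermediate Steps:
O(N) = (4 + N)**2
A(K) = 1/13 (A(K) = 1/(-3 + (4 + 0)**2) = 1/(-3 + 4**2) = 1/(-3 + 16) = 1/13)
J(10)*A(S(6)) = -35*1/13 = -35/13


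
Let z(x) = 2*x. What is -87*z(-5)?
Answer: 870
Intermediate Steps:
-87*z(-5) = -174*(-5) = -87*(-10) = 870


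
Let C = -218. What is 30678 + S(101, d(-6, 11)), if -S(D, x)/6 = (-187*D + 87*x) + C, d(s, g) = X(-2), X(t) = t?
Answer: 146352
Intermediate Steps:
d(s, g) = -2
S(D, x) = 1308 - 522*x + 1122*D (S(D, x) = -6*((-187*D + 87*x) - 218) = -6*(-218 - 187*D + 87*x) = 1308 - 522*x + 1122*D)
30678 + S(101, d(-6, 11)) = 30678 + (1308 - 522*(-2) + 1122*101) = 30678 + (1308 + 1044 + 113322) = 30678 + 115674 = 146352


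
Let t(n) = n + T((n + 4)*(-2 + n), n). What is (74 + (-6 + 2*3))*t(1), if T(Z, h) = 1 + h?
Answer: 222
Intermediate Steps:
t(n) = 1 + 2*n (t(n) = n + (1 + n) = 1 + 2*n)
(74 + (-6 + 2*3))*t(1) = (74 + (-6 + 2*3))*(1 + 2*1) = (74 + (-6 + 6))*(1 + 2) = (74 + 0)*3 = 74*3 = 222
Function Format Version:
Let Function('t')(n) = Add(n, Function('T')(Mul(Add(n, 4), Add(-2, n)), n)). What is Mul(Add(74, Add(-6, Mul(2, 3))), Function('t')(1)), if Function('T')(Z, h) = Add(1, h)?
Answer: 222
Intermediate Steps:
Function('t')(n) = Add(1, Mul(2, n)) (Function('t')(n) = Add(n, Add(1, n)) = Add(1, Mul(2, n)))
Mul(Add(74, Add(-6, Mul(2, 3))), Function('t')(1)) = Mul(Add(74, Add(-6, Mul(2, 3))), Add(1, Mul(2, 1))) = Mul(Add(74, Add(-6, 6)), Add(1, 2)) = Mul(Add(74, 0), 3) = Mul(74, 3) = 222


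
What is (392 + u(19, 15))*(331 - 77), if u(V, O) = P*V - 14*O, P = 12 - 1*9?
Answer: 60706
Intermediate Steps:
P = 3 (P = 12 - 9 = 3)
u(V, O) = -14*O + 3*V (u(V, O) = 3*V - 14*O = -14*O + 3*V)
(392 + u(19, 15))*(331 - 77) = (392 + (-14*15 + 3*19))*(331 - 77) = (392 + (-210 + 57))*254 = (392 - 153)*254 = 239*254 = 60706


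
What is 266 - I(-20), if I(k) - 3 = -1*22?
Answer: 285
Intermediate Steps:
I(k) = -19 (I(k) = 3 - 1*22 = 3 - 22 = -19)
266 - I(-20) = 266 - 1*(-19) = 266 + 19 = 285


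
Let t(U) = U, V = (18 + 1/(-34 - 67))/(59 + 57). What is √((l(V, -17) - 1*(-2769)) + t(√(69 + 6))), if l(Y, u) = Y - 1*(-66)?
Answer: √(97291646933 + 171580820*√3)/5858 ≈ 53.327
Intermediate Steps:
V = 1817/11716 (V = (18 + 1/(-101))/116 = (18 - 1/101)*(1/116) = (1817/101)*(1/116) = 1817/11716 ≈ 0.15509)
l(Y, u) = 66 + Y (l(Y, u) = Y + 66 = 66 + Y)
√((l(V, -17) - 1*(-2769)) + t(√(69 + 6))) = √(((66 + 1817/11716) - 1*(-2769)) + √(69 + 6)) = √((775073/11716 + 2769) + √75) = √(33216677/11716 + 5*√3)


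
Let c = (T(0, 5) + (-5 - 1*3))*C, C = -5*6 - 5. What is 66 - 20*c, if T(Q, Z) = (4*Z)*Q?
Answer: -5534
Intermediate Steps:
T(Q, Z) = 4*Q*Z
C = -35 (C = -30 - 5 = -35)
c = 280 (c = (4*0*5 + (-5 - 1*3))*(-35) = (0 + (-5 - 3))*(-35) = (0 - 8)*(-35) = -8*(-35) = 280)
66 - 20*c = 66 - 20*280 = 66 - 5600 = -5534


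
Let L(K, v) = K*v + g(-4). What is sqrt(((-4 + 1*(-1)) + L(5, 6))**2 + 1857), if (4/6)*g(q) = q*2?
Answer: sqrt(2026) ≈ 45.011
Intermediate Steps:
g(q) = 3*q (g(q) = 3*(q*2)/2 = 3*(2*q)/2 = 3*q)
L(K, v) = -12 + K*v (L(K, v) = K*v + 3*(-4) = K*v - 12 = -12 + K*v)
sqrt(((-4 + 1*(-1)) + L(5, 6))**2 + 1857) = sqrt(((-4 + 1*(-1)) + (-12 + 5*6))**2 + 1857) = sqrt(((-4 - 1) + (-12 + 30))**2 + 1857) = sqrt((-5 + 18)**2 + 1857) = sqrt(13**2 + 1857) = sqrt(169 + 1857) = sqrt(2026)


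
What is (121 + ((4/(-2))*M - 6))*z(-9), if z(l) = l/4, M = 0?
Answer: -1035/4 ≈ -258.75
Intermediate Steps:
z(l) = l/4 (z(l) = l*(¼) = l/4)
(121 + ((4/(-2))*M - 6))*z(-9) = (121 + ((4/(-2))*0 - 6))*((¼)*(-9)) = (121 + ((4*(-½))*0 - 6))*(-9/4) = (121 + (-2*0 - 6))*(-9/4) = (121 + (0 - 6))*(-9/4) = (121 - 6)*(-9/4) = 115*(-9/4) = -1035/4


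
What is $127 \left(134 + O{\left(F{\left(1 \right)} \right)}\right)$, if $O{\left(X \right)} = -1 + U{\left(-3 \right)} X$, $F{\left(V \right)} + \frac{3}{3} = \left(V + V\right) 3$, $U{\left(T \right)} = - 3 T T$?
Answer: $-254$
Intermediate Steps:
$U{\left(T \right)} = - 3 T^{2}$
$F{\left(V \right)} = -1 + 6 V$ ($F{\left(V \right)} = -1 + \left(V + V\right) 3 = -1 + 2 V 3 = -1 + 6 V$)
$O{\left(X \right)} = -1 - 27 X$ ($O{\left(X \right)} = -1 + - 3 \left(-3\right)^{2} X = -1 + \left(-3\right) 9 X = -1 - 27 X$)
$127 \left(134 + O{\left(F{\left(1 \right)} \right)}\right) = 127 \left(134 - \left(1 + 27 \left(-1 + 6 \cdot 1\right)\right)\right) = 127 \left(134 - \left(1 + 27 \left(-1 + 6\right)\right)\right) = 127 \left(134 - 136\right) = 127 \left(-2\right) = -254$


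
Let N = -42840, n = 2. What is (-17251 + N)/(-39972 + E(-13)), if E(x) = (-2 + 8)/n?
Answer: 60091/39969 ≈ 1.5034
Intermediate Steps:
E(x) = 3 (E(x) = (-2 + 8)/2 = 6*(½) = 3)
(-17251 + N)/(-39972 + E(-13)) = (-17251 - 42840)/(-39972 + 3) = -60091/(-39969) = -60091*(-1/39969) = 60091/39969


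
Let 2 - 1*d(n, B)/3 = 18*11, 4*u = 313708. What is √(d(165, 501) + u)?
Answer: √77839 ≈ 279.00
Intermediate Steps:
u = 78427 (u = (¼)*313708 = 78427)
d(n, B) = -588 (d(n, B) = 6 - 54*11 = 6 - 3*198 = 6 - 594 = -588)
√(d(165, 501) + u) = √(-588 + 78427) = √77839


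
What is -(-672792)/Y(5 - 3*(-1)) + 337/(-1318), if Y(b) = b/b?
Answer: 886739519/1318 ≈ 6.7279e+5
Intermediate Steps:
Y(b) = 1
-(-672792)/Y(5 - 3*(-1)) + 337/(-1318) = -(-672792)/1 + 337/(-1318) = -(-672792) + 337*(-1/1318) = -867*(-776) - 337/1318 = 672792 - 337/1318 = 886739519/1318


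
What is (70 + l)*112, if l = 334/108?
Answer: 221032/27 ≈ 8186.4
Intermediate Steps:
l = 167/54 (l = 334*(1/108) = 167/54 ≈ 3.0926)
(70 + l)*112 = (70 + 167/54)*112 = (3947/54)*112 = 221032/27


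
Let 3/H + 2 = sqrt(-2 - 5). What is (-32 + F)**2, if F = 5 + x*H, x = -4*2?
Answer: 57969/121 - 11952*I*sqrt(7)/121 ≈ 479.08 - 261.34*I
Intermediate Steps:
H = 3/(-2 + I*sqrt(7)) (H = 3/(-2 + sqrt(-2 - 5)) = 3/(-2 + sqrt(-7)) = 3/(-2 + I*sqrt(7)) ≈ -0.54545 - 0.72157*I)
x = -8
F = 103/11 + 24*I*sqrt(7)/11 (F = 5 - 8*(-6/11 - 3*I*sqrt(7)/11) = 5 + (48/11 + 24*I*sqrt(7)/11) = 103/11 + 24*I*sqrt(7)/11 ≈ 9.3636 + 5.7725*I)
(-32 + F)**2 = (-32 + (103/11 + 24*I*sqrt(7)/11))**2 = (-249/11 + 24*I*sqrt(7)/11)**2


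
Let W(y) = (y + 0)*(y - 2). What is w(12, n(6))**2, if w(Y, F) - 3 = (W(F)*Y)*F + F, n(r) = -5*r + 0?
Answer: 119458023129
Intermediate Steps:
W(y) = y*(-2 + y)
n(r) = -5*r
w(Y, F) = 3 + F + Y*F**2*(-2 + F) (w(Y, F) = 3 + (((F*(-2 + F))*Y)*F + F) = 3 + ((F*Y*(-2 + F))*F + F) = 3 + (Y*F**2*(-2 + F) + F) = 3 + (F + Y*F**2*(-2 + F)) = 3 + F + Y*F**2*(-2 + F))
w(12, n(6))**2 = (3 - 5*6 + 12*(-5*6)**2*(-2 - 5*6))**2 = (3 - 30 + 12*(-30)**2*(-2 - 30))**2 = (3 - 30 + 12*900*(-32))**2 = (3 - 30 - 345600)**2 = (-345627)**2 = 119458023129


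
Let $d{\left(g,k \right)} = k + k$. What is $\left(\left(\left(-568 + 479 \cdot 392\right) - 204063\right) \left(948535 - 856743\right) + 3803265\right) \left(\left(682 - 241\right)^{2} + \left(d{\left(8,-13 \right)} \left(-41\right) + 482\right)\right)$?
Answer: $-302685483747699$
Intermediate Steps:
$d{\left(g,k \right)} = 2 k$
$\left(\left(\left(-568 + 479 \cdot 392\right) - 204063\right) \left(948535 - 856743\right) + 3803265\right) \left(\left(682 - 241\right)^{2} + \left(d{\left(8,-13 \right)} \left(-41\right) + 482\right)\right) = \left(\left(\left(-568 + 479 \cdot 392\right) - 204063\right) \left(948535 - 856743\right) + 3803265\right) \left(\left(682 - 241\right)^{2} + \left(2 \left(-13\right) \left(-41\right) + 482\right)\right) = \left(\left(\left(-568 + 187768\right) - 204063\right) 91792 + 3803265\right) \left(441^{2} + \left(\left(-26\right) \left(-41\right) + 482\right)\right) = \left(\left(187200 - 204063\right) 91792 + 3803265\right) \left(194481 + \left(1066 + 482\right)\right) = \left(\left(-16863\right) 91792 + 3803265\right) \left(194481 + 1548\right) = \left(-1547888496 + 3803265\right) 196029 = \left(-1544085231\right) 196029 = -302685483747699$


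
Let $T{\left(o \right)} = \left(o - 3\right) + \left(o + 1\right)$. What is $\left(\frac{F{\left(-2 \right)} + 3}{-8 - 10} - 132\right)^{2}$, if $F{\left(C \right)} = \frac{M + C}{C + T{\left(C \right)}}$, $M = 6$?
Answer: $\frac{22629049}{1296} \approx 17461.0$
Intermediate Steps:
$T{\left(o \right)} = -2 + 2 o$ ($T{\left(o \right)} = \left(-3 + o\right) + \left(1 + o\right) = -2 + 2 o$)
$F{\left(C \right)} = \frac{6 + C}{-2 + 3 C}$ ($F{\left(C \right)} = \frac{6 + C}{C + \left(-2 + 2 C\right)} = \frac{6 + C}{-2 + 3 C}$)
$\left(\frac{F{\left(-2 \right)} + 3}{-8 - 10} - 132\right)^{2} = \left(\frac{\frac{6 - 2}{-2 + 3 \left(-2\right)} + 3}{-8 - 10} - 132\right)^{2} = \left(\frac{\frac{1}{-2 - 6} \cdot 4 + 3}{-18} - 132\right)^{2} = \left(\left(\frac{1}{-8} \cdot 4 + 3\right) \left(- \frac{1}{18}\right) - 132\right)^{2} = \left(\left(\left(- \frac{1}{8}\right) 4 + 3\right) \left(- \frac{1}{18}\right) - 132\right)^{2} = \left(\left(- \frac{1}{2} + 3\right) \left(- \frac{1}{18}\right) - 132\right)^{2} = \left(\frac{5}{2} \left(- \frac{1}{18}\right) - 132\right)^{2} = \left(- \frac{5}{36} - 132\right)^{2} = \left(- \frac{4757}{36}\right)^{2} = \frac{22629049}{1296}$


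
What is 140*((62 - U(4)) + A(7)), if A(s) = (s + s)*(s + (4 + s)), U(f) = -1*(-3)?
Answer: 43540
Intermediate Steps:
U(f) = 3
A(s) = 2*s*(4 + 2*s) (A(s) = (2*s)*(4 + 2*s) = 2*s*(4 + 2*s))
140*((62 - U(4)) + A(7)) = 140*((62 - 1*3) + 4*7*(2 + 7)) = 140*((62 - 3) + 4*7*9) = 140*(59 + 252) = 140*311 = 43540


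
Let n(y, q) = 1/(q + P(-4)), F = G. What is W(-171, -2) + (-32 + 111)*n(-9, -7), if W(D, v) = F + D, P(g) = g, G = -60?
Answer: -2620/11 ≈ -238.18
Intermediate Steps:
F = -60
n(y, q) = 1/(-4 + q) (n(y, q) = 1/(q - 4) = 1/(-4 + q))
W(D, v) = -60 + D
W(-171, -2) + (-32 + 111)*n(-9, -7) = (-60 - 171) + (-32 + 111)/(-4 - 7) = -231 + 79/(-11) = -231 + 79*(-1/11) = -231 - 79/11 = -2620/11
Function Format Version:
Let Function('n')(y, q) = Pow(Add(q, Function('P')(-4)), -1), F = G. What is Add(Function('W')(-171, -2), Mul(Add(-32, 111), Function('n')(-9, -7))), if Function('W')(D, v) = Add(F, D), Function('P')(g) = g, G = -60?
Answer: Rational(-2620, 11) ≈ -238.18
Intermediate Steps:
F = -60
Function('n')(y, q) = Pow(Add(-4, q), -1) (Function('n')(y, q) = Pow(Add(q, -4), -1) = Pow(Add(-4, q), -1))
Function('W')(D, v) = Add(-60, D)
Add(Function('W')(-171, -2), Mul(Add(-32, 111), Function('n')(-9, -7))) = Add(Add(-60, -171), Mul(Add(-32, 111), Pow(Add(-4, -7), -1))) = Add(-231, Mul(79, Pow(-11, -1))) = Add(-231, Mul(79, Rational(-1, 11))) = Add(-231, Rational(-79, 11)) = Rational(-2620, 11)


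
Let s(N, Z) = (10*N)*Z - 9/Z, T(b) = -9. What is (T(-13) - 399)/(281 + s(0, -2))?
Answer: -816/571 ≈ -1.4291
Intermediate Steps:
s(N, Z) = -9/Z + 10*N*Z (s(N, Z) = 10*N*Z - 9/Z = -9/Z + 10*N*Z)
(T(-13) - 399)/(281 + s(0, -2)) = (-9 - 399)/(281 + (-9/(-2) + 10*0*(-2))) = -408/(281 + (-9*(-½) + 0)) = -408/(281 + (9/2 + 0)) = -408/(281 + 9/2) = -408/571/2 = -408*2/571 = -816/571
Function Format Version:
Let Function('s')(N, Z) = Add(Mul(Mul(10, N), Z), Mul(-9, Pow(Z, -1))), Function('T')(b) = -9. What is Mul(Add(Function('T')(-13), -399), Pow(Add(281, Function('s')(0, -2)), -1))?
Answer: Rational(-816, 571) ≈ -1.4291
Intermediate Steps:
Function('s')(N, Z) = Add(Mul(-9, Pow(Z, -1)), Mul(10, N, Z)) (Function('s')(N, Z) = Add(Mul(10, N, Z), Mul(-9, Pow(Z, -1))) = Add(Mul(-9, Pow(Z, -1)), Mul(10, N, Z)))
Mul(Add(Function('T')(-13), -399), Pow(Add(281, Function('s')(0, -2)), -1)) = Mul(Add(-9, -399), Pow(Add(281, Add(Mul(-9, Pow(-2, -1)), Mul(10, 0, -2))), -1)) = Mul(-408, Pow(Add(281, Add(Mul(-9, Rational(-1, 2)), 0)), -1)) = Mul(-408, Pow(Add(281, Add(Rational(9, 2), 0)), -1)) = Mul(-408, Pow(Add(281, Rational(9, 2)), -1)) = Mul(-408, Pow(Rational(571, 2), -1)) = Mul(-408, Rational(2, 571)) = Rational(-816, 571)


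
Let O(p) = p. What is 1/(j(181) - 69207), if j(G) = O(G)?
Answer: -1/69026 ≈ -1.4487e-5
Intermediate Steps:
j(G) = G
1/(j(181) - 69207) = 1/(181 - 69207) = 1/(-69026) = -1/69026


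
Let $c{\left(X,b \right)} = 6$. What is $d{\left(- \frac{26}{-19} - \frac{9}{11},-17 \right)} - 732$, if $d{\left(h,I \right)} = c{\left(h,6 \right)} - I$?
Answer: $-709$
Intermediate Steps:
$d{\left(h,I \right)} = 6 - I$
$d{\left(- \frac{26}{-19} - \frac{9}{11},-17 \right)} - 732 = \left(6 - -17\right) - 732 = \left(6 + 17\right) - 732 = 23 - 732 = -709$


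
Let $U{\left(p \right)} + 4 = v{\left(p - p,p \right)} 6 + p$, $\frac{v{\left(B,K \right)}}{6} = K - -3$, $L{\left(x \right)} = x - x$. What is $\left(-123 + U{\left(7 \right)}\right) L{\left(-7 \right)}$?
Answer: $0$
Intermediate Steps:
$L{\left(x \right)} = 0$
$v{\left(B,K \right)} = 18 + 6 K$ ($v{\left(B,K \right)} = 6 \left(K - -3\right) = 6 \left(K + 3\right) = 6 \left(3 + K\right) = 18 + 6 K$)
$U{\left(p \right)} = 104 + 37 p$ ($U{\left(p \right)} = -4 + \left(\left(18 + 6 p\right) 6 + p\right) = -4 + \left(\left(108 + 36 p\right) + p\right) = -4 + \left(108 + 37 p\right) = 104 + 37 p$)
$\left(-123 + U{\left(7 \right)}\right) L{\left(-7 \right)} = \left(-123 + \left(104 + 37 \cdot 7\right)\right) 0 = \left(-123 + \left(104 + 259\right)\right) 0 = \left(-123 + 363\right) 0 = 240 \cdot 0 = 0$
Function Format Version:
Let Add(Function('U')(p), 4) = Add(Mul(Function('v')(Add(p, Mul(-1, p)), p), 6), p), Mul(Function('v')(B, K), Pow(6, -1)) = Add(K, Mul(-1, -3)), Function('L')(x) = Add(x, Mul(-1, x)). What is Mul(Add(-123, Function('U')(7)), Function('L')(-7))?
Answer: 0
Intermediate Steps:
Function('L')(x) = 0
Function('v')(B, K) = Add(18, Mul(6, K)) (Function('v')(B, K) = Mul(6, Add(K, Mul(-1, -3))) = Mul(6, Add(K, 3)) = Mul(6, Add(3, K)) = Add(18, Mul(6, K)))
Function('U')(p) = Add(104, Mul(37, p)) (Function('U')(p) = Add(-4, Add(Mul(Add(18, Mul(6, p)), 6), p)) = Add(-4, Add(Add(108, Mul(36, p)), p)) = Add(-4, Add(108, Mul(37, p))) = Add(104, Mul(37, p)))
Mul(Add(-123, Function('U')(7)), Function('L')(-7)) = Mul(Add(-123, Add(104, Mul(37, 7))), 0) = Mul(Add(-123, Add(104, 259)), 0) = Mul(Add(-123, 363), 0) = Mul(240, 0) = 0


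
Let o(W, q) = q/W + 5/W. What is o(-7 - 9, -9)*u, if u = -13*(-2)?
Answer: 13/2 ≈ 6.5000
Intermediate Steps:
u = 26
o(W, q) = 5/W + q/W
o(-7 - 9, -9)*u = ((5 - 9)/(-7 - 9))*26 = (-4/(-16))*26 = -1/16*(-4)*26 = (¼)*26 = 13/2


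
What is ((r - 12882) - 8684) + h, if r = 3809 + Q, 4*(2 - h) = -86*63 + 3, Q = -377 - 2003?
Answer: -75125/4 ≈ -18781.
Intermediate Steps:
Q = -2380
h = 5423/4 (h = 2 - (-86*63 + 3)/4 = 2 - (-5418 + 3)/4 = 2 - ¼*(-5415) = 2 + 5415/4 = 5423/4 ≈ 1355.8)
r = 1429 (r = 3809 - 2380 = 1429)
((r - 12882) - 8684) + h = ((1429 - 12882) - 8684) + 5423/4 = (-11453 - 8684) + 5423/4 = -20137 + 5423/4 = -75125/4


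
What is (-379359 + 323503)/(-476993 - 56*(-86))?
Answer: 55856/472177 ≈ 0.11829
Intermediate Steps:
(-379359 + 323503)/(-476993 - 56*(-86)) = -55856/(-476993 - 56*(-86)) = -55856/(-476993 + 4816) = -55856/(-472177) = -55856*(-1/472177) = 55856/472177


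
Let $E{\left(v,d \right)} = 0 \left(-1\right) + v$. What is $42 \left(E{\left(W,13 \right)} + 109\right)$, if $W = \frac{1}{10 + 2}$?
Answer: $\frac{9163}{2} \approx 4581.5$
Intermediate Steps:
$W = \frac{1}{12} \approx 0.083333$
$E{\left(v,d \right)} = v$ ($E{\left(v,d \right)} = 0 + v = v$)
$42 \left(E{\left(W,13 \right)} + 109\right) = 42 \left(\frac{1}{12} + 109\right) = 42 \cdot \frac{1309}{12} = \frac{9163}{2}$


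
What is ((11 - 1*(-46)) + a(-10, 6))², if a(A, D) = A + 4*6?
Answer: 5041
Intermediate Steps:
a(A, D) = 24 + A (a(A, D) = A + 24 = 24 + A)
((11 - 1*(-46)) + a(-10, 6))² = ((11 - 1*(-46)) + (24 - 10))² = ((11 + 46) + 14)² = (57 + 14)² = 71² = 5041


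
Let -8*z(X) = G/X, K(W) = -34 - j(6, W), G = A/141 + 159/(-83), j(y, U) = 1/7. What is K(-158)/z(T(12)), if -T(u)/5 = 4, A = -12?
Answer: 29834848/10927 ≈ 2730.4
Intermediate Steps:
T(u) = -20 (T(u) = -5*4 = -20)
j(y, U) = ⅐
G = -7805/3901 (G = -12/141 + 159/(-83) = -12*1/141 + 159*(-1/83) = -4/47 - 159/83 = -7805/3901 ≈ -2.0008)
K(W) = -239/7 (K(W) = -34 - 1*⅐ = -34 - ⅐ = -239/7)
z(X) = 7805/(31208*X) (z(X) = -(-7805)/(31208*X) = 7805/(31208*X))
K(-158)/z(T(12)) = -239/(7*((7805/31208)/(-20))) = -239/(7*((7805/31208)*(-1/20))) = -239/(7*(-1561/124832)) = -239/7*(-124832/1561) = 29834848/10927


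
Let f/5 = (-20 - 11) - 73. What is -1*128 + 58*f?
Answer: -30288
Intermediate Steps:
f = -520 (f = 5*((-20 - 11) - 73) = 5*(-31 - 73) = 5*(-104) = -520)
-1*128 + 58*f = -1*128 + 58*(-520) = -128 - 30160 = -30288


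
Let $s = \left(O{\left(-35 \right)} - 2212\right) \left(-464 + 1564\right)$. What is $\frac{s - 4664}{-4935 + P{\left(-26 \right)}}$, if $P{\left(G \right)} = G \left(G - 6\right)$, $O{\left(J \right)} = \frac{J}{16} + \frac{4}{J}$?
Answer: $\frac{6211917}{10444} \approx 594.78$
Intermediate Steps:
$O{\left(J \right)} = \frac{4}{J} + \frac{J}{16}$ ($O{\left(J \right)} = J \frac{1}{16} + \frac{4}{J} = \frac{J}{16} + \frac{4}{J} = \frac{4}{J} + \frac{J}{16}$)
$P{\left(G \right)} = G \left(-6 + G\right)$
$s = - \frac{68200495}{28}$ ($s = \left(\left(\frac{4}{-35} + \frac{1}{16} \left(-35\right)\right) - 2212\right) \left(-464 + 1564\right) = \left(\left(4 \left(- \frac{1}{35}\right) - \frac{35}{16}\right) - 2212\right) 1100 = \left(\left(- \frac{4}{35} - \frac{35}{16}\right) - 2212\right) 1100 = \left(- \frac{1289}{560} - 2212\right) 1100 = \left(- \frac{1240009}{560}\right) 1100 = - \frac{68200495}{28} \approx -2.4357 \cdot 10^{6}$)
$\frac{s - 4664}{-4935 + P{\left(-26 \right)}} = \frac{- \frac{68200495}{28} - 4664}{-4935 - 26 \left(-6 - 26\right)} = - \frac{68331087}{28 \left(-4935 - -832\right)} = - \frac{68331087}{28 \left(-4935 + 832\right)} = - \frac{68331087}{28 \left(-4103\right)} = \left(- \frac{68331087}{28}\right) \left(- \frac{1}{4103}\right) = \frac{6211917}{10444}$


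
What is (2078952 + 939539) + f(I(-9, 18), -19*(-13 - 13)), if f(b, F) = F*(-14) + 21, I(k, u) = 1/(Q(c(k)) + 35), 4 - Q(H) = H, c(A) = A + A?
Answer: 3011596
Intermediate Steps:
c(A) = 2*A
Q(H) = 4 - H
I(k, u) = 1/(39 - 2*k) (I(k, u) = 1/((4 - 2*k) + 35) = 1/(39 - 2*k))
f(b, F) = 21 - 14*F (f(b, F) = -14*F + 21 = 21 - 14*F)
(2078952 + 939539) + f(I(-9, 18), -19*(-13 - 13)) = (2078952 + 939539) + (21 - (-266)*(-13 - 13)) = 3018491 + (21 - (-266)*(-26)) = 3018491 + (21 - 14*494) = 3018491 + (21 - 6916) = 3018491 - 6895 = 3011596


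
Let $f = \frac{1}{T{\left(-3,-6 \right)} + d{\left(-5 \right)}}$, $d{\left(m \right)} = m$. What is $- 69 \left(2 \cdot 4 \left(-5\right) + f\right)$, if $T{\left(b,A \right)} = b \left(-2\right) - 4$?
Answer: $2783$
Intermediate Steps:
$T{\left(b,A \right)} = -4 - 2 b$ ($T{\left(b,A \right)} = - 2 b - 4 = -4 - 2 b$)
$f = - \frac{1}{3}$ ($f = \frac{1}{\left(-4 - -6\right) - 5} = \frac{1}{\left(-4 + 6\right) - 5} = \frac{1}{2 - 5} = \frac{1}{-3} = - \frac{1}{3} \approx -0.33333$)
$- 69 \left(2 \cdot 4 \left(-5\right) + f\right) = - 69 \left(2 \cdot 4 \left(-5\right) - \frac{1}{3}\right) = - 69 \left(8 \left(-5\right) - \frac{1}{3}\right) = - 69 \left(-40 - \frac{1}{3}\right) = \left(-69\right) \left(- \frac{121}{3}\right) = 2783$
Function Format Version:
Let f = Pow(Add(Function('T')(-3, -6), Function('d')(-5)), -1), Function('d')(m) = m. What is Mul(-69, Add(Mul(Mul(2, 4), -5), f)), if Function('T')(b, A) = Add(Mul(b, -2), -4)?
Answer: 2783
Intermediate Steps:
Function('T')(b, A) = Add(-4, Mul(-2, b)) (Function('T')(b, A) = Add(Mul(-2, b), -4) = Add(-4, Mul(-2, b)))
f = Rational(-1, 3) (f = Pow(Add(Add(-4, Mul(-2, -3)), -5), -1) = Pow(Add(Add(-4, 6), -5), -1) = Pow(Add(2, -5), -1) = Pow(-3, -1) = Rational(-1, 3) ≈ -0.33333)
Mul(-69, Add(Mul(Mul(2, 4), -5), f)) = Mul(-69, Add(Mul(Mul(2, 4), -5), Rational(-1, 3))) = Mul(-69, Add(Mul(8, -5), Rational(-1, 3))) = Mul(-69, Add(-40, Rational(-1, 3))) = Mul(-69, Rational(-121, 3)) = 2783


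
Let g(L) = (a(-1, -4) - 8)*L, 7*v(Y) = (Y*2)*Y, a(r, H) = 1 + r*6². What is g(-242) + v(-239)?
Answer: 187084/7 ≈ 26726.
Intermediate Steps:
a(r, H) = 1 + 36*r (a(r, H) = 1 + r*36 = 1 + 36*r)
v(Y) = 2*Y²/7 (v(Y) = ((Y*2)*Y)/7 = ((2*Y)*Y)/7 = (2*Y²)/7 = 2*Y²/7)
g(L) = -43*L (g(L) = ((1 + 36*(-1)) - 8)*L = ((1 - 36) - 8)*L = (-35 - 8)*L = -43*L)
g(-242) + v(-239) = -43*(-242) + (2/7)*(-239)² = 10406 + (2/7)*57121 = 10406 + 114242/7 = 187084/7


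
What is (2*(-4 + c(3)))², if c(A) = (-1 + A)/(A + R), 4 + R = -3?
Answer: 81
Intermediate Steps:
R = -7 (R = -4 - 3 = -7)
c(A) = (-1 + A)/(-7 + A) (c(A) = (-1 + A)/(A - 7) = (-1 + A)/(-7 + A))
(2*(-4 + c(3)))² = (2*(-4 + (-1 + 3)/(-7 + 3)))² = (2*(-4 + 2/(-4)))² = (2*(-4 - ¼*2))² = (2*(-4 - ½))² = (2*(-9/2))² = (-9)² = 81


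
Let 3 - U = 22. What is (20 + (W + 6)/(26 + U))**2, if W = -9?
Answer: 18769/49 ≈ 383.04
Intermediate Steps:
U = -19 (U = 3 - 1*22 = 3 - 22 = -19)
(20 + (W + 6)/(26 + U))**2 = (20 + (-9 + 6)/(26 - 19))**2 = (20 - 3/7)**2 = (137/7)**2 = 18769/49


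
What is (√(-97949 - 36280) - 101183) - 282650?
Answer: -383833 + I*√134229 ≈ -3.8383e+5 + 366.37*I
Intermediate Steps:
(√(-97949 - 36280) - 101183) - 282650 = (√(-134229) - 101183) - 282650 = (I*√134229 - 101183) - 282650 = (-101183 + I*√134229) - 282650 = -383833 + I*√134229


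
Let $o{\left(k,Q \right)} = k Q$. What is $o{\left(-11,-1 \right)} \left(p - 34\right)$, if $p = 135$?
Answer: $1111$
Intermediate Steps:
$o{\left(k,Q \right)} = Q k$
$o{\left(-11,-1 \right)} \left(p - 34\right) = \left(-1\right) \left(-11\right) \left(135 - 34\right) = 11 \cdot 101 = 1111$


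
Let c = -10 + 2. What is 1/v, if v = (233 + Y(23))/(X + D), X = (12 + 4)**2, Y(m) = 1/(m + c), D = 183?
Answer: 6585/3496 ≈ 1.8836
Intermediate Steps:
c = -8
Y(m) = 1/(-8 + m) (Y(m) = 1/(m - 8) = 1/(-8 + m))
X = 256 (X = 16**2 = 256)
v = 3496/6585 (v = (233 + 1/(-8 + 23))/(256 + 183) = (233 + 1/15)/439 = (233 + 1/15)*(1/439) = (3496/15)*(1/439) = 3496/6585 ≈ 0.53090)
1/v = 1/(3496/6585) = 6585/3496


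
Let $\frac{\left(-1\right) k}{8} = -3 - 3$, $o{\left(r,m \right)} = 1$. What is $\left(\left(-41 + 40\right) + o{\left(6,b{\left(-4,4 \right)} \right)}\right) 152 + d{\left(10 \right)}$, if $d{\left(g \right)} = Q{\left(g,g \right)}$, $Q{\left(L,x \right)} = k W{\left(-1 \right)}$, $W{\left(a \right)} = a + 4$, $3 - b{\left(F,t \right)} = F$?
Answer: $144$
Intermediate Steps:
$b{\left(F,t \right)} = 3 - F$
$W{\left(a \right)} = 4 + a$
$k = 48$ ($k = - 8 \left(-3 - 3\right) = \left(-8\right) \left(-6\right) = 48$)
$Q{\left(L,x \right)} = 144$ ($Q{\left(L,x \right)} = 48 \left(4 - 1\right) = 48 \cdot 3 = 144$)
$d{\left(g \right)} = 144$
$\left(\left(-41 + 40\right) + o{\left(6,b{\left(-4,4 \right)} \right)}\right) 152 + d{\left(10 \right)} = \left(\left(-41 + 40\right) + 1\right) 152 + 144 = \left(-1 + 1\right) 152 + 144 = 0 \cdot 152 + 144 = 0 + 144 = 144$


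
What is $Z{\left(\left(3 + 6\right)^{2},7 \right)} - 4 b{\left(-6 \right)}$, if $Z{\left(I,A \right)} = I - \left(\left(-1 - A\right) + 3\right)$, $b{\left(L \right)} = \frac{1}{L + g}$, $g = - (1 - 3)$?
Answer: $87$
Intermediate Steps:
$g = 2$ ($g = \left(-1\right) \left(-2\right) = 2$)
$b{\left(L \right)} = \frac{1}{2 + L}$ ($b{\left(L \right)} = \frac{1}{L + 2} = \frac{1}{2 + L}$)
$Z{\left(I,A \right)} = -2 + A + I$ ($Z{\left(I,A \right)} = I - \left(2 - A\right) = I + \left(-2 + A\right) = -2 + A + I$)
$Z{\left(\left(3 + 6\right)^{2},7 \right)} - 4 b{\left(-6 \right)} = \left(-2 + 7 + \left(3 + 6\right)^{2}\right) - \frac{4}{2 - 6} = \left(-2 + 7 + 9^{2}\right) - \frac{4}{-4} = \left(-2 + 7 + 81\right) - -1 = 86 + 1 = 87$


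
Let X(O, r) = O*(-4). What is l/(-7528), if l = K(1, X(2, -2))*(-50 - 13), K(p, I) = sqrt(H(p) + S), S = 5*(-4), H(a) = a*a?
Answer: 63*I*sqrt(19)/7528 ≈ 0.036479*I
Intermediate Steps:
H(a) = a**2
S = -20
X(O, r) = -4*O
K(p, I) = sqrt(-20 + p**2) (K(p, I) = sqrt(p**2 - 20) = sqrt(-20 + p**2))
l = -63*I*sqrt(19) (l = sqrt(-20 + 1**2)*(-50 - 13) = sqrt(-20 + 1)*(-63) = sqrt(-19)*(-63) = (I*sqrt(19))*(-63) = -63*I*sqrt(19) ≈ -274.61*I)
l/(-7528) = -63*I*sqrt(19)/(-7528) = -63*I*sqrt(19)*(-1/7528) = 63*I*sqrt(19)/7528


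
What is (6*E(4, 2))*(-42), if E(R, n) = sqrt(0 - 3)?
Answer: -252*I*sqrt(3) ≈ -436.48*I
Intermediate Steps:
E(R, n) = I*sqrt(3) (E(R, n) = sqrt(-3) = I*sqrt(3))
(6*E(4, 2))*(-42) = (6*(I*sqrt(3)))*(-42) = (6*I*sqrt(3))*(-42) = -252*I*sqrt(3)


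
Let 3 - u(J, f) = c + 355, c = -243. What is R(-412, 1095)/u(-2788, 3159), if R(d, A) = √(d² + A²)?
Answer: -√1368769/109 ≈ -10.733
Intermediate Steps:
R(d, A) = √(A² + d²)
u(J, f) = -109 (u(J, f) = 3 - (-243 + 355) = 3 - 1*112 = 3 - 112 = -109)
R(-412, 1095)/u(-2788, 3159) = √(1095² + (-412)²)/(-109) = √(1199025 + 169744)*(-1/109) = √1368769*(-1/109) = -√1368769/109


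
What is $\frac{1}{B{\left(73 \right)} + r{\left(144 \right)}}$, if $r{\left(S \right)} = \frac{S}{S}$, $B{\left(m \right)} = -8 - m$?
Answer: $- \frac{1}{80} \approx -0.0125$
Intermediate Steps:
$r{\left(S \right)} = 1$
$\frac{1}{B{\left(73 \right)} + r{\left(144 \right)}} = \frac{1}{\left(-8 - 73\right) + 1} = \frac{1}{-81 + 1} = \frac{1}{-80} = - \frac{1}{80}$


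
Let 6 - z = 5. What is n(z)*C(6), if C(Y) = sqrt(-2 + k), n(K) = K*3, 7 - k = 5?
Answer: 0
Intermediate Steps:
k = 2 (k = 7 - 1*5 = 7 - 5 = 2)
z = 1 (z = 6 - 1*5 = 6 - 5 = 1)
n(K) = 3*K
C(Y) = 0 (C(Y) = sqrt(-2 + 2) = sqrt(0) = 0)
n(z)*C(6) = (3*1)*0 = 3*0 = 0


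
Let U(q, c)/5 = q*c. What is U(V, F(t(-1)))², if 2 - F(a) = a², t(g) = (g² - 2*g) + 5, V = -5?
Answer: 2402500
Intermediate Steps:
t(g) = 5 + g² - 2*g
F(a) = 2 - a²
U(q, c) = 5*c*q (U(q, c) = 5*(q*c) = 5*(c*q) = 5*c*q)
U(V, F(t(-1)))² = (5*(2 - (5 + (-1)² - 2*(-1))²)*(-5))² = (5*(2 - (5 + 1 + 2)²)*(-5))² = (5*(2 - 1*8²)*(-5))² = (5*(2 - 1*64)*(-5))² = (5*(2 - 64)*(-5))² = (5*(-62)*(-5))² = 1550² = 2402500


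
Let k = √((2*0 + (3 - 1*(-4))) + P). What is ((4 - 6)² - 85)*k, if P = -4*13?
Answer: -243*I*√5 ≈ -543.36*I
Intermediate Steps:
P = -52
k = 3*I*√5 (k = √((2*0 + (3 - 1*(-4))) - 52) = √((0 + (3 + 4)) - 52) = √((0 + 7) - 52) = √(7 - 52) = √(-45) = 3*I*√5 ≈ 6.7082*I)
((4 - 6)² - 85)*k = ((4 - 6)² - 85)*(3*I*√5) = ((-2)² - 85)*(3*I*√5) = (4 - 85)*(3*I*√5) = -243*I*√5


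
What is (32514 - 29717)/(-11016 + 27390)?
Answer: 2797/16374 ≈ 0.17082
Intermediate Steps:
(32514 - 29717)/(-11016 + 27390) = 2797/16374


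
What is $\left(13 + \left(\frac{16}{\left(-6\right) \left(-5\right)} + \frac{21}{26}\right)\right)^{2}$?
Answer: $\frac{31281649}{152100} \approx 205.67$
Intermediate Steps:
$\left(13 + \left(\frac{16}{\left(-6\right) \left(-5\right)} + \frac{21}{26}\right)\right)^{2} = \left(13 + \left(\frac{16}{30} + 21 \cdot \frac{1}{26}\right)\right)^{2} = \left(13 + \left(16 \cdot \frac{1}{30} + \frac{21}{26}\right)\right)^{2} = \left(13 + \left(\frac{8}{15} + \frac{21}{26}\right)\right)^{2} = \left(13 + \frac{523}{390}\right)^{2} = \left(\frac{5593}{390}\right)^{2} = \frac{31281649}{152100}$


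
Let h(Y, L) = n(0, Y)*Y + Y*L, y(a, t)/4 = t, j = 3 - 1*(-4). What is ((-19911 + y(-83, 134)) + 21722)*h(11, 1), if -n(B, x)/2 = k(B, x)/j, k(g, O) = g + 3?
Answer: 25817/7 ≈ 3688.1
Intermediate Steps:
k(g, O) = 3 + g
j = 7 (j = 3 + 4 = 7)
n(B, x) = -6/7 - 2*B/7 (n(B, x) = -2*(3 + B)/7 = -2*(3/7 + B/7) = -6/7 - 2*B/7)
y(a, t) = 4*t
h(Y, L) = -6*Y/7 + L*Y (h(Y, L) = (-6/7 - 2/7*0)*Y + Y*L = (-6/7 + 0)*Y + L*Y = -6*Y/7 + L*Y)
((-19911 + y(-83, 134)) + 21722)*h(11, 1) = ((-19911 + 4*134) + 21722)*((1/7)*11*(-6 + 7*1)) = ((-19911 + 536) + 21722)*((1/7)*11*(-6 + 7)) = (-19375 + 21722)*((1/7)*11*1) = 2347*(11/7) = 25817/7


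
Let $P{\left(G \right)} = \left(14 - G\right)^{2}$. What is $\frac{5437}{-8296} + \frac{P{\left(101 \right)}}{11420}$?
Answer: $\frac{175471}{23685080} \approx 0.0074085$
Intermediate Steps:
$\frac{5437}{-8296} + \frac{P{\left(101 \right)}}{11420} = \frac{5437}{-8296} + \frac{\left(-14 + 101\right)^{2}}{11420} = 5437 \left(- \frac{1}{8296}\right) + 87^{2} \cdot \frac{1}{11420} = - \frac{5437}{8296} + 7569 \cdot \frac{1}{11420} = - \frac{5437}{8296} + \frac{7569}{11420} = \frac{175471}{23685080}$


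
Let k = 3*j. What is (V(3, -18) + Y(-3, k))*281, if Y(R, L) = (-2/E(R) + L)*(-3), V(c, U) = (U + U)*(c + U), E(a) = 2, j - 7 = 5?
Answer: 122235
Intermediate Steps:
j = 12 (j = 7 + 5 = 12)
k = 36 (k = 3*12 = 36)
V(c, U) = 2*U*(U + c) (V(c, U) = (2*U)*(U + c) = 2*U*(U + c))
Y(R, L) = 3 - 3*L (Y(R, L) = (-2/2 + L)*(-3) = (-2*1/2 + L)*(-3) = (-1 + L)*(-3) = 3 - 3*L)
(V(3, -18) + Y(-3, k))*281 = (2*(-18)*(-18 + 3) + (3 - 3*36))*281 = (2*(-18)*(-15) + (3 - 108))*281 = (540 - 105)*281 = 435*281 = 122235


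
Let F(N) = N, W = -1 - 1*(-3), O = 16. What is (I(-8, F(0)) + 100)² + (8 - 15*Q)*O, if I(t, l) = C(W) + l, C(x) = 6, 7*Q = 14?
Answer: 10884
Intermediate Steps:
W = 2 (W = -1 + 3 = 2)
Q = 2 (Q = (⅐)*14 = 2)
I(t, l) = 6 + l
(I(-8, F(0)) + 100)² + (8 - 15*Q)*O = ((6 + 0) + 100)² + (8 - 15*2)*16 = (6 + 100)² + (8 - 30)*16 = 106² - 22*16 = 11236 - 352 = 10884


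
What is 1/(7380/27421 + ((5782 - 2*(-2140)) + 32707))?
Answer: 27421/1172776129 ≈ 2.3381e-5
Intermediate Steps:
1/(7380/27421 + ((5782 - 2*(-2140)) + 32707)) = 1/(7380*(1/27421) + ((5782 + 4280) + 32707)) = 1/(7380/27421 + (10062 + 32707)) = 1/(7380/27421 + 42769) = 1/(1172776129/27421) = 27421/1172776129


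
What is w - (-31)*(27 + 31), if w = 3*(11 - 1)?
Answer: 1828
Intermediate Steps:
w = 30 (w = 3*10 = 30)
w - (-31)*(27 + 31) = 30 - (-31)*(27 + 31) = 30 - (-31)*58 = 30 - 1*(-1798) = 30 + 1798 = 1828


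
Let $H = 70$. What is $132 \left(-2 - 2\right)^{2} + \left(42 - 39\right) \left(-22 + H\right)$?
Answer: $2256$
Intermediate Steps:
$132 \left(-2 - 2\right)^{2} + \left(42 - 39\right) \left(-22 + H\right) = 132 \left(-2 - 2\right)^{2} + \left(42 - 39\right) \left(-22 + 70\right) = 132 \left(-4\right)^{2} + 3 \cdot 48 = 132 \cdot 16 + 144 = 2112 + 144 = 2256$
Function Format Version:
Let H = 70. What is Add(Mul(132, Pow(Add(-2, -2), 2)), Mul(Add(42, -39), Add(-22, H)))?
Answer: 2256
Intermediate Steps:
Add(Mul(132, Pow(Add(-2, -2), 2)), Mul(Add(42, -39), Add(-22, H))) = Add(Mul(132, Pow(Add(-2, -2), 2)), Mul(Add(42, -39), Add(-22, 70))) = Add(Mul(132, Pow(-4, 2)), Mul(3, 48)) = Add(Mul(132, 16), 144) = Add(2112, 144) = 2256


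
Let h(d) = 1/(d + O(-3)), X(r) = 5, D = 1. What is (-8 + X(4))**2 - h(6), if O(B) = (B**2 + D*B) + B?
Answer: 80/9 ≈ 8.8889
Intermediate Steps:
O(B) = B**2 + 2*B (O(B) = (B**2 + 1*B) + B = (B**2 + B) + B = (B + B**2) + B = B**2 + 2*B)
h(d) = 1/(3 + d) (h(d) = 1/(d - 3*(2 - 3)) = 1/(d - 3*(-1)) = 1/(d + 3) = 1/(3 + d))
(-8 + X(4))**2 - h(6) = (-8 + 5)**2 - 1/(3 + 6) = (-3)**2 - 1/9 = 9 - 1*1/9 = 9 - 1/9 = 80/9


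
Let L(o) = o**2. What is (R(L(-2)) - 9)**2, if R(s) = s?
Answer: 25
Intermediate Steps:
(R(L(-2)) - 9)**2 = ((-2)**2 - 9)**2 = (4 - 9)**2 = (-5)**2 = 25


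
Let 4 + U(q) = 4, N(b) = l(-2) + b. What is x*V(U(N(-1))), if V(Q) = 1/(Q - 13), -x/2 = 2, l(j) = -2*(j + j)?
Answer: 4/13 ≈ 0.30769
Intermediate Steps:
l(j) = -4*j
x = -4 (x = -2*2 = -4)
N(b) = 8 + b (N(b) = -4*(-2) + b = 8 + b)
U(q) = 0 (U(q) = -4 + 4 = 0)
V(Q) = 1/(-13 + Q)
x*V(U(N(-1))) = -4/(-13 + 0) = -4/(-13) = -4*(-1/13) = 4/13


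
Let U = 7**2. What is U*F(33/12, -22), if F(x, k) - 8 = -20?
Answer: -588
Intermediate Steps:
F(x, k) = -12 (F(x, k) = 8 - 20 = -12)
U = 49
U*F(33/12, -22) = 49*(-12) = -588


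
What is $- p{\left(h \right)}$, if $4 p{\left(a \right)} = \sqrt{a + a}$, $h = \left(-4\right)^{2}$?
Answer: $- \sqrt{2} \approx -1.4142$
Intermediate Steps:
$h = 16$
$p{\left(a \right)} = \frac{\sqrt{2} \sqrt{a}}{4}$ ($p{\left(a \right)} = \frac{\sqrt{a + a}}{4} = \frac{\sqrt{2 a}}{4} = \frac{\sqrt{2} \sqrt{a}}{4}$)
$- p{\left(h \right)} = - \frac{\sqrt{2} \sqrt{16}}{4} = - \frac{\sqrt{2} \cdot 4}{4} = - \sqrt{2}$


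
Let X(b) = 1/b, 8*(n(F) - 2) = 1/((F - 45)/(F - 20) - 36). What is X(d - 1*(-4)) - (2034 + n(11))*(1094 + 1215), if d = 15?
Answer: -207225148761/44080 ≈ -4.7011e+6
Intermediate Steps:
n(F) = 2 + 1/(8*(-36 + (-45 + F)/(-20 + F))) (n(F) = 2 + 1/(8*((F - 45)/(F - 20) - 36)) = 2 + 1/(8*((-45 + F)/(-20 + F) - 36)) = 2 + 1/(8*(-36 + (-45 + F)/(-20 + F))))
X(d - 1*(-4)) - (2034 + n(11))*(1094 + 1215) = 1/(15 - 1*(-4)) - (2034 + (-10780 + 559*11)/(40*(-135 + 7*11)))*(1094 + 1215) = 1/(15 + 4) - (2034 + (-10780 + 6149)/(40*(-135 + 77)))*2309 = 1/19 - (2034 + (1/40)*(-4631)/(-58))*2309 = 1/19 - (2034 + (1/40)*(-1/58)*(-4631))*2309 = 1/19 - (2034 + 4631/2320)*2309 = 1/19 - 4723511*2309/2320 = 1/19 - 1*10906586899/2320 = 1/19 - 10906586899/2320 = -207225148761/44080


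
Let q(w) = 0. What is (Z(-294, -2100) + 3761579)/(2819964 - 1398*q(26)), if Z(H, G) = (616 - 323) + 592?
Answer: 940616/704991 ≈ 1.3342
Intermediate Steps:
Z(H, G) = 885 (Z(H, G) = 293 + 592 = 885)
(Z(-294, -2100) + 3761579)/(2819964 - 1398*q(26)) = (885 + 3761579)/(2819964 - 1398*0) = 3762464/(2819964 + 0) = 3762464/2819964 = 3762464*(1/2819964) = 940616/704991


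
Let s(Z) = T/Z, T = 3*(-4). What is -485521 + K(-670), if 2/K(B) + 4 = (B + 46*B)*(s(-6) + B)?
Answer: -5106543829817/10517658 ≈ -4.8552e+5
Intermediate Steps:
T = -12
s(Z) = -12/Z
K(B) = 2/(-4 + 47*B*(2 + B)) (K(B) = 2/(-4 + (B + 46*B)*(-12/(-6) + B)) = 2/(-4 + (47*B)*(-12*(-1/6) + B)) = 2/(-4 + (47*B)*(2 + B)) = 2/(-4 + 47*B*(2 + B)))
-485521 + K(-670) = -485521 + 2/(-4 + 47*(-670)**2 + 94*(-670)) = -485521 + 2/(-4 + 47*448900 - 62980) = -485521 + 2/(-4 + 21098300 - 62980) = -485521 + 2/21035316 = -485521 + 2*(1/21035316) = -485521 + 1/10517658 = -5106543829817/10517658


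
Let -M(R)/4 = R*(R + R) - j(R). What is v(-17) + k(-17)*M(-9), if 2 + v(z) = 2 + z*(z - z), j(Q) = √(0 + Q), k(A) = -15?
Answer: 9720 - 180*I ≈ 9720.0 - 180.0*I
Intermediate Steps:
j(Q) = √Q
v(z) = 0 (v(z) = -2 + (2 + z*(z - z)) = -2 + (2 + z*0) = -2 + (2 + 0) = -2 + 2 = 0)
M(R) = -8*R² + 4*√R (M(R) = -4*(R*(R + R) - √R) = -4*(R*(2*R) - √R) = -4*(2*R² - √R) = -4*(-√R + 2*R²) = -8*R² + 4*√R)
v(-17) + k(-17)*M(-9) = 0 - 15*(-8*(-9)² + 4*√(-9)) = 0 - 15*(-8*81 + 4*(3*I)) = 0 - 15*(-648 + 12*I) = 0 + (9720 - 180*I) = 9720 - 180*I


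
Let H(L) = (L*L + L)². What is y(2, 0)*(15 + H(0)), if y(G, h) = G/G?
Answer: 15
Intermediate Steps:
y(G, h) = 1
H(L) = (L + L²)² (H(L) = (L² + L)² = (L + L²)²)
y(2, 0)*(15 + H(0)) = 1*(15 + 0²*(1 + 0)²) = 1*(15 + 0*1²) = 1*(15 + 0*1) = 1*(15 + 0) = 1*15 = 15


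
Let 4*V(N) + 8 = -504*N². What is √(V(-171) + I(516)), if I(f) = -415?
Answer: I*√3684783 ≈ 1919.6*I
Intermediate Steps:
V(N) = -2 - 126*N² (V(N) = -2 + (-504*N²)/4 = -2 - 126*N²)
√(V(-171) + I(516)) = √((-2 - 126*(-171)²) - 415) = √((-2 - 126*29241) - 415) = √((-2 - 3684366) - 415) = √(-3684368 - 415) = √(-3684783) = I*√3684783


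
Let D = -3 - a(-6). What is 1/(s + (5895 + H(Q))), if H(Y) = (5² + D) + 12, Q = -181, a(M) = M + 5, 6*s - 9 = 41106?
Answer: 2/25565 ≈ 7.8232e-5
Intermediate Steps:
s = 13705/2 (s = 3/2 + (⅙)*41106 = 3/2 + 6851 = 13705/2 ≈ 6852.5)
a(M) = 5 + M
D = -2 (D = -3 - (5 - 6) = -3 - 1*(-1) = -3 + 1 = -2)
H(Y) = 35 (H(Y) = (5² - 2) + 12 = (25 - 2) + 12 = 23 + 12 = 35)
1/(s + (5895 + H(Q))) = 1/(13705/2 + (5895 + 35)) = 1/(13705/2 + 5930) = 1/(25565/2) = 2/25565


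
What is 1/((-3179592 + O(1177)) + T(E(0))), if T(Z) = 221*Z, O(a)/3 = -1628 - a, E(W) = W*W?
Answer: -1/3188007 ≈ -3.1368e-7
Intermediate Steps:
E(W) = W²
O(a) = -4884 - 3*a (O(a) = 3*(-1628 - a) = -4884 - 3*a)
1/((-3179592 + O(1177)) + T(E(0))) = 1/((-3179592 + (-4884 - 3*1177)) + 221*0²) = 1/((-3179592 + (-4884 - 3531)) + 221*0) = 1/((-3179592 - 8415) + 0) = 1/(-3188007 + 0) = 1/(-3188007) = -1/3188007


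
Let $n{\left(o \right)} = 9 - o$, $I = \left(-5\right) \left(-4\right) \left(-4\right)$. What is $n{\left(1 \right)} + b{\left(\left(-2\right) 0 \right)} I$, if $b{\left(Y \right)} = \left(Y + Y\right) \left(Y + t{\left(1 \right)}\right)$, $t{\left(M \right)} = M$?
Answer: $8$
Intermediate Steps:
$b{\left(Y \right)} = 2 Y \left(1 + Y\right)$ ($b{\left(Y \right)} = \left(Y + Y\right) \left(Y + 1\right) = 2 Y \left(1 + Y\right)$)
$I = -80$ ($I = 20 \left(-4\right) = -80$)
$n{\left(1 \right)} + b{\left(\left(-2\right) 0 \right)} I = \left(9 - 1\right) + 2 \left(\left(-2\right) 0\right) \left(1 - 0\right) \left(-80\right) = \left(9 - 1\right) + 2 \cdot 0 \left(1 + 0\right) \left(-80\right) = 8 + 2 \cdot 0 \cdot 1 \left(-80\right) = 8 + 0 \left(-80\right) = 8 + 0 = 8$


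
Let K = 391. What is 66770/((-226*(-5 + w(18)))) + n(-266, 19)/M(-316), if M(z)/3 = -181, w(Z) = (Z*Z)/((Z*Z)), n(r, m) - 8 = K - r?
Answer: 17827475/245436 ≈ 72.636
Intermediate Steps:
n(r, m) = 399 - r (n(r, m) = 8 + (391 - r) = 399 - r)
w(Z) = 1 (w(Z) = Z**2/(Z**2) = Z**2/Z**2 = 1)
M(z) = -543 (M(z) = 3*(-181) = -543)
66770/((-226*(-5 + w(18)))) + n(-266, 19)/M(-316) = 66770/((-226*(-5 + 1))) + (399 - 1*(-266))/(-543) = 66770/((-226*(-4))) + (399 + 266)*(-1/543) = 66770/904 + 665*(-1/543) = 66770*(1/904) - 665/543 = 33385/452 - 665/543 = 17827475/245436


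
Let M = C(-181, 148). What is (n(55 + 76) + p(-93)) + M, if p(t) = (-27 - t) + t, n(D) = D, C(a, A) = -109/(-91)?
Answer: 9573/91 ≈ 105.20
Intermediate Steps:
C(a, A) = 109/91 (C(a, A) = -109*(-1/91) = 109/91)
p(t) = -27
M = 109/91 ≈ 1.1978
(n(55 + 76) + p(-93)) + M = ((55 + 76) - 27) + 109/91 = (131 - 27) + 109/91 = 104 + 109/91 = 9573/91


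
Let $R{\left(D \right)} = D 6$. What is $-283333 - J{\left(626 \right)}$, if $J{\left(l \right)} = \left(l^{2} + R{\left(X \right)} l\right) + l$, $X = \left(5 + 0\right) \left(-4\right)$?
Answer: $-600715$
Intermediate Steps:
$X = -20$ ($X = 5 \left(-4\right) = -20$)
$R{\left(D \right)} = 6 D$
$J{\left(l \right)} = l^{2} - 119 l$ ($J{\left(l \right)} = \left(l^{2} + 6 \left(-20\right) l\right) + l = \left(l^{2} - 120 l\right) + l = l^{2} - 119 l$)
$-283333 - J{\left(626 \right)} = -283333 - 626 \left(-119 + 626\right) = -283333 - 626 \cdot 507 = -283333 - 317382 = -600715$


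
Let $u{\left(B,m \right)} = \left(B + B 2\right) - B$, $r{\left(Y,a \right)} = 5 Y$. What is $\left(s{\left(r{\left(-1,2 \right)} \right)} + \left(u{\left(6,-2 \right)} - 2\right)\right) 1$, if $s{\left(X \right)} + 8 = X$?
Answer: $-3$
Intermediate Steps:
$s{\left(X \right)} = -8 + X$
$u{\left(B,m \right)} = 2 B$ ($u{\left(B,m \right)} = \left(B + 2 B\right) - B = 3 B - B = 2 B$)
$\left(s{\left(r{\left(-1,2 \right)} \right)} + \left(u{\left(6,-2 \right)} - 2\right)\right) 1 = \left(\left(-8 + 5 \left(-1\right)\right) + \left(2 \cdot 6 - 2\right)\right) 1 = \left(\left(-8 - 5\right) + \left(12 - 2\right)\right) 1 = \left(-13 + 10\right) 1 = \left(-3\right) 1 = -3$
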